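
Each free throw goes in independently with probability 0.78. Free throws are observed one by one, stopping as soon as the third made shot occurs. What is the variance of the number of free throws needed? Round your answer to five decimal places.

1.08481

Y = total free throws until the third success; negative binomial with r=3, p=0.78.
Var(Y) = r(1−p)/p² = 3·0.22 / 0.78² = 1.0848126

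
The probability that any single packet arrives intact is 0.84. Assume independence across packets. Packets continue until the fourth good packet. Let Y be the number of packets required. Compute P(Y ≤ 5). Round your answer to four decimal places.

0.8165

Finishing within 5 packets ⇔ at least 4 successes in the first 5. With X ~ Binomial(5, 0.84), P(Y ≤ 5) = 1 − P(X ≤ 3).
  k=0: C(5,0)·0.84^0·0.16^5 = 0.000105
  k=1: C(5,1)·0.84^1·0.16^4 = 0.002753
  k=2: C(5,2)·0.84^2·0.16^3 = 0.028901
  k=3: C(5,3)·0.84^3·0.16^2 = 0.151732
1 − 0.183491 = 0.816509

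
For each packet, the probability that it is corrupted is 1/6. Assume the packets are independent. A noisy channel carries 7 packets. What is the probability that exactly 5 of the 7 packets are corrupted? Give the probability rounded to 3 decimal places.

0.002

X ~ Binomial(n=7, p=0.166667).
P(X=5) = C(7,5) · p^5 · (1−p)^2
= 21 · 0.0001286 · 0.69444 = 0.00188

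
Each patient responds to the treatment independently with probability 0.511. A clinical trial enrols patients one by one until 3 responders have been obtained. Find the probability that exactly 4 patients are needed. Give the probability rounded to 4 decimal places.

0.1957

Y = trial on which the third success occurs; negative binomial, r=3, p=0.511.
P(Y=4) = C(3,2) · p^3 · (1−p)^1
= 3 · 0.13343 · 0.489 = 0.195746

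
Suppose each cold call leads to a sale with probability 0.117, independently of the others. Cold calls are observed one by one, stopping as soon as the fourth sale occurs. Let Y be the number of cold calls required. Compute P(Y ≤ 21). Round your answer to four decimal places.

Finishing within 21 cold calls ⇔ at least 4 successes in the first 21. With X ~ Binomial(21, 0.117), P(Y ≤ 21) = 1 − P(X ≤ 3).
  k=0: C(21,0)·0.117^0·0.883^21 = 0.073312
  k=1: C(21,1)·0.117^1·0.883^20 = 0.203995
  k=2: C(21,2)·0.117^2·0.883^19 = 0.270299
  k=3: C(21,3)·0.117^3·0.883^18 = 0.226831
1 − 0.774437 = 0.225563

0.2256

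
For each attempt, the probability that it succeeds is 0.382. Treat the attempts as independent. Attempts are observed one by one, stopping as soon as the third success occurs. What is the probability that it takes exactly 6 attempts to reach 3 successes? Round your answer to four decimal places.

Y = trial on which the third success occurs; negative binomial, r=3, p=0.382.
P(Y=6) = C(5,2) · p^3 · (1−p)^3
= 10 · 0.055743 · 0.23603 = 0.131570

0.1316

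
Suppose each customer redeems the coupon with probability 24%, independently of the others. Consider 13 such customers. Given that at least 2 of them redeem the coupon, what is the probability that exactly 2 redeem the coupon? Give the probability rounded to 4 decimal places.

0.2565

X ~ Binomial(13, 0.24). Want P(X=2 | X≥2) = P(X=2) / P(X≥2).
P(X=2) = C(13,2)·0.24^2·0.76^11 = 0.219516
P(X≥2) = 1 − 0.028221 − 0.115856 = 0.855923
Ratio = 0.219516 / 0.855923 = 0.256467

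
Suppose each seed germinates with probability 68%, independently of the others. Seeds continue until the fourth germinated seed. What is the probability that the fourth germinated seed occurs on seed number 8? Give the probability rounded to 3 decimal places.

0.078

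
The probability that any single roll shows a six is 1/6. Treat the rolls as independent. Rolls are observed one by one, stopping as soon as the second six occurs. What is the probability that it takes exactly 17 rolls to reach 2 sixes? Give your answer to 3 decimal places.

0.029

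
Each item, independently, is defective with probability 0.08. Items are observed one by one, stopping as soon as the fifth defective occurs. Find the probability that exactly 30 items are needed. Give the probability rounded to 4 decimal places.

0.0097

Y = trial on which the fifth success occurs; negative binomial, r=5, p=0.08.
P(Y=30) = C(29,4) · p^5 · (1−p)^25
= 23751 · 3.2768e-06 · 0.12436 = 0.009679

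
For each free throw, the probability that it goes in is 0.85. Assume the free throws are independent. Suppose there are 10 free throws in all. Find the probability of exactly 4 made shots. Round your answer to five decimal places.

X ~ Binomial(n=10, p=0.85).
P(X=4) = C(10,4) · p^4 · (1−p)^6
= 210 · 0.52201 · 1.1391e-05 = 0.0012487

0.00125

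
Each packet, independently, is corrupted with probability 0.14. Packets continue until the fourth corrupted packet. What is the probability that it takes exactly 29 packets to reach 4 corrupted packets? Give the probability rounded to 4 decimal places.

Y = trial on which the fourth success occurs; negative binomial, r=4, p=0.14.
P(Y=29) = C(28,3) · p^4 · (1−p)^25
= 3276 · 0.00038416 · 0.023039 = 0.028995

0.0290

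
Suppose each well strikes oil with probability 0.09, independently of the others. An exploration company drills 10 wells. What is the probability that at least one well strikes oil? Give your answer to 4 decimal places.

P(at least one) = 1 − P(none) = 1 − (1 − 0.09)^10
= 1 − 0.389416 = 0.610584

0.6106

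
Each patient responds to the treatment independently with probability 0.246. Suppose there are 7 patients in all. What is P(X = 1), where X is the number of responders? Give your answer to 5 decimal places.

X ~ Binomial(n=7, p=0.246).
P(X=1) = C(7,1) · p^1 · (1−p)^6
= 7 · 0.246 · 0.18375 = 0.3164180

0.31642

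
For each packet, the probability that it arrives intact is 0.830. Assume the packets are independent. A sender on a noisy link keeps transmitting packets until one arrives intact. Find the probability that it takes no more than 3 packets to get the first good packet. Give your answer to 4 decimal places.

0.9951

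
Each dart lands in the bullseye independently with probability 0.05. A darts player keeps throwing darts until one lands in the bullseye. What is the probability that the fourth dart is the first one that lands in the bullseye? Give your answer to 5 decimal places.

0.04287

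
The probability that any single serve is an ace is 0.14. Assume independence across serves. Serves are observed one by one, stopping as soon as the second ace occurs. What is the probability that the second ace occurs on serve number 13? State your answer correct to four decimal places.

0.0448

Y = trial on which the second success occurs; negative binomial, r=2, p=0.14.
P(Y=13) = C(12,1) · p^2 · (1−p)^11
= 12 · 0.0196 · 0.19032 = 0.044763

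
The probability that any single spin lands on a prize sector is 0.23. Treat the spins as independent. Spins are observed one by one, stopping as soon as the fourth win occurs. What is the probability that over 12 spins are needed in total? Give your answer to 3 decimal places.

0.710

Needing more than 12 spins ⇔ fewer than 4 successes in the first 12. With X ~ Binomial(12, 0.23), P(Y > 12) = P(X ≤ 3).
  k=0: C(12,0)·0.23^0·0.77^12 = 0.04344
  k=1: C(12,1)·0.23^1·0.77^11 = 0.15571
  k=2: C(12,2)·0.23^2·0.77^10 = 0.25580
  k=3: C(12,3)·0.23^3·0.77^9 = 0.25470
P(X ≤ 3) = 0.70965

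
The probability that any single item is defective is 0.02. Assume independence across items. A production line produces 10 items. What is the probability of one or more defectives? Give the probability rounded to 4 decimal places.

0.1829

P(at least one) = 1 − P(none) = 1 − (1 − 0.02)^10
= 1 − 0.817073 = 0.182927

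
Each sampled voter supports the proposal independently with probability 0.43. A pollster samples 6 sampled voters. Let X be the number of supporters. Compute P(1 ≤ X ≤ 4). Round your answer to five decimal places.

0.90911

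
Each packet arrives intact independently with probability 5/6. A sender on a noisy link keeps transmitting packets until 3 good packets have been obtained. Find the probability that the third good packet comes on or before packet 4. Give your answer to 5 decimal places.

Finishing within 4 packets ⇔ at least 3 successes in the first 4. With X ~ Binomial(4, 0.833333), P(Y ≤ 4) = 1 − P(X ≤ 2).
  k=0: C(4,0)·0.833333^0·0.166667^4 = 0.0007716
  k=1: C(4,1)·0.833333^1·0.166667^3 = 0.0154321
  k=2: C(4,2)·0.833333^2·0.166667^2 = 0.1157407
1 − 0.1319444 = 0.8680556

0.86806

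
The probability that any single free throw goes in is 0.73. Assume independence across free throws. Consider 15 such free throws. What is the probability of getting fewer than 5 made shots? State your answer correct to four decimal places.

0.0002

X ~ Binomial(15, 0.73); P(X ≤ 4) = Σ C(15,k) p^k (1−p)^(15−k) over k:
  k=0: C(15,0)·0.73^0·0.27^15 = 0.000000
  k=1: C(15,1)·0.73^1·0.27^14 = 0.000000
  k=2: C(15,2)·0.73^2·0.27^13 = 0.000002
  k=3: C(15,3)·0.73^3·0.27^12 = 0.000027
  k=4: C(15,4)·0.73^4·0.27^11 = 0.000215
Total = 0.000244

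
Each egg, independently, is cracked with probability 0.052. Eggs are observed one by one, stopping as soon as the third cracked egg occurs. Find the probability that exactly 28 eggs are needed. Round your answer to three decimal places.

Y = trial on which the third success occurs; negative binomial, r=3, p=0.052.
P(Y=28) = C(27,2) · p^3 · (1−p)^25
= 351 · 0.00014061 · 0.26315 = 0.01299

0.013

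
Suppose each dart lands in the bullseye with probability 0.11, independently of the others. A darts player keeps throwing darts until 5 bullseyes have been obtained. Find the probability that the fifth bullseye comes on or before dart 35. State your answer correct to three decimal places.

Finishing within 35 darts ⇔ at least 5 successes in the first 35. With X ~ Binomial(35, 0.11), P(Y ≤ 35) = 1 − P(X ≤ 4).
  k=0: C(35,0)·0.11^0·0.89^35 = 0.01693
  k=1: C(35,1)·0.11^1·0.89^34 = 0.07324
  k=2: C(35,2)·0.11^2·0.89^33 = 0.15388
  k=3: C(35,3)·0.11^3·0.89^32 = 0.20920
  k=4: C(35,4)·0.11^4·0.89^31 = 0.20685
1 − 0.66010 = 0.33990

0.340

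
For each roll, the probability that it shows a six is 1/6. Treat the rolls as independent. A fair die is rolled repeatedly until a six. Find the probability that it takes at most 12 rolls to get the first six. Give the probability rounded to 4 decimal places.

Y = number of rolls to the first success; geometric, p = 0.166667.
P(Y ≤ 12) = 1 − (1−p)^12 = 1 − 0.112157 = 0.887843

0.8878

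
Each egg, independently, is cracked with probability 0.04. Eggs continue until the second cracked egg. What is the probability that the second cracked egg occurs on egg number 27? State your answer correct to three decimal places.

0.015

Y = trial on which the second success occurs; negative binomial, r=2, p=0.04.
P(Y=27) = C(26,1) · p^2 · (1−p)^25
= 26 · 0.0016 · 0.3604 = 0.01499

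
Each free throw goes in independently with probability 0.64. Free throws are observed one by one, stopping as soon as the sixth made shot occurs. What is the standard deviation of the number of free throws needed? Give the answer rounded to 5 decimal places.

2.29640

Y = total free throws until the sixth success; negative binomial with r=6, p=0.64.
SD(Y) = √[r(1−p)/p²] = √(5.2734375) = 2.2963966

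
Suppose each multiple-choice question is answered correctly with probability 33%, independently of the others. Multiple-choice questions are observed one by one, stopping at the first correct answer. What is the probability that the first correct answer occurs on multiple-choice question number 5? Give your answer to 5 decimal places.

0.06650

Geometric (trials to first success), p = 0.33.
P(Y = 5) = (1−p)^4 · p = 0.20151 · 0.33 = 0.0664987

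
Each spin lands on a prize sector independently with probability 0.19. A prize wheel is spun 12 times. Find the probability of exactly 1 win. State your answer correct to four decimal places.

0.2245

X ~ Binomial(n=12, p=0.19).
P(X=1) = C(12,1) · p^1 · (1−p)^11
= 12 · 0.19 · 0.098477 = 0.224528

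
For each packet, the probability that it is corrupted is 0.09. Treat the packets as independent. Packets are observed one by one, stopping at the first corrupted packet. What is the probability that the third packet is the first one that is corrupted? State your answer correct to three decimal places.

0.075

Geometric (trials to first success), p = 0.09.
P(Y = 3) = (1−p)^2 · p = 0.8281 · 0.09 = 0.07453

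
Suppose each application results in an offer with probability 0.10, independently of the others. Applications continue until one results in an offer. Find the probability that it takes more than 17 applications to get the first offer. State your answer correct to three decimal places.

Y = number of applications to the first success; geometric, p = 0.10.
P(Y > 17) = P(first 17 all fail) = (1−p)^17 = 0.16677

0.167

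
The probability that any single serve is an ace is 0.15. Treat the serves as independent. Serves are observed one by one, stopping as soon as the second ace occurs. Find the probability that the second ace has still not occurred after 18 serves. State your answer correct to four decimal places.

0.2241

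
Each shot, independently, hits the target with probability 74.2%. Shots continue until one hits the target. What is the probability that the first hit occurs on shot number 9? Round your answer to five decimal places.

Geometric (trials to first success), p = 0.742.
P(Y = 9) = (1−p)^8 · p = 1.9632e-05 · 0.742 = 0.0000146

0.00001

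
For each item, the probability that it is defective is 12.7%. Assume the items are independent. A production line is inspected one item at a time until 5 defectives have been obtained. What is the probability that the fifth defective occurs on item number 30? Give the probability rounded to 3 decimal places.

0.026

Y = trial on which the fifth success occurs; negative binomial, r=5, p=0.127.
P(Y=30) = C(29,4) · p^5 · (1−p)^25
= 23751 · 3.3038e-05 · 0.033524 = 0.02631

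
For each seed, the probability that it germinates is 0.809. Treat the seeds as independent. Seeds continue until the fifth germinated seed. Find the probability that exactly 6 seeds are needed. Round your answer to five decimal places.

Y = trial on which the fifth success occurs; negative binomial, r=5, p=0.809.
P(Y=6) = C(5,4) · p^5 · (1−p)^1
= 5 · 0.34653 · 0.191 = 0.3309375

0.33094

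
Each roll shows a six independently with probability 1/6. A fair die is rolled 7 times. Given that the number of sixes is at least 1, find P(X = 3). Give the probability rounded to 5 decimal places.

X ~ Binomial(7, 0.166667). Want P(X=3 | X≥1) = P(X=3) / P(X≥1).
P(X=3) = C(7,3)·0.166667^3·0.833333^4 = 0.0781429
P(X≥1) = 1 − 0.2790816 = 0.7209184
Ratio = 0.0781429 / 0.7209184 = 0.1083935

0.10839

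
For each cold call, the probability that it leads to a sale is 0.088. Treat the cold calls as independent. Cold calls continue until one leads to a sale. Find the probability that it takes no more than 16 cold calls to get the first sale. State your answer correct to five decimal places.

0.77096

Y = number of cold calls to the first success; geometric, p = 0.088.
P(Y ≤ 16) = 1 − (1−p)^16 = 1 − 0.2290432 = 0.7709568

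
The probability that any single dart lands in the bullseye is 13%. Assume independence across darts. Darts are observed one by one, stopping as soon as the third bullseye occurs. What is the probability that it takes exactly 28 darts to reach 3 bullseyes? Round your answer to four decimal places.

Y = trial on which the third success occurs; negative binomial, r=3, p=0.13.
P(Y=28) = C(27,2) · p^3 · (1−p)^25
= 351 · 0.002197 · 0.03076 = 0.023720

0.0237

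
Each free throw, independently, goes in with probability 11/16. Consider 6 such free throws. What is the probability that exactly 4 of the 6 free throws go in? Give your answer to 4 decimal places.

X ~ Binomial(n=6, p=0.6875).
P(X=4) = C(6,4) · p^4 · (1−p)^2
= 15 · 0.2234 · 0.097656 = 0.327252

0.3273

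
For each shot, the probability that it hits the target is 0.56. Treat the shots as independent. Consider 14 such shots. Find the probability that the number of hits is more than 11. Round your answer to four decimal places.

0.0203

X ~ Binomial(14, 0.56); P(X ≥ 12) = Σ C(14,k) p^k (1−p)^(14−k) over k:
  k=12: C(14,12)·0.56^12·0.44^2 = 0.016757
  k=13: C(14,13)·0.56^13·0.44^1 = 0.003281
  k=14: C(14,14)·0.56^14·0.44^0 = 0.000298
Total = 0.020337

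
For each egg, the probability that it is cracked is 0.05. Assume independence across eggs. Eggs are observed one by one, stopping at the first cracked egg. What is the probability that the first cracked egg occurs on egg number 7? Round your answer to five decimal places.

Geometric (trials to first success), p = 0.05.
P(Y = 7) = (1−p)^6 · p = 0.73509 · 0.05 = 0.0367546

0.03675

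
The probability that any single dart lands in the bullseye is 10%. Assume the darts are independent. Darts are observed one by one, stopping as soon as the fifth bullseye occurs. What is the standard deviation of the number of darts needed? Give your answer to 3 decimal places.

Y = total darts until the fifth success; negative binomial with r=5, p=0.10.
SD(Y) = √[r(1−p)/p²] = √(450.00000) = 21.21320

21.213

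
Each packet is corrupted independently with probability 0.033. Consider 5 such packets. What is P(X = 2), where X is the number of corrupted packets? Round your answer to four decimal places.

X ~ Binomial(n=5, p=0.033).
P(X=2) = C(5,2) · p^2 · (1−p)^3
= 10 · 0.001089 · 0.90423 = 0.009847

0.0098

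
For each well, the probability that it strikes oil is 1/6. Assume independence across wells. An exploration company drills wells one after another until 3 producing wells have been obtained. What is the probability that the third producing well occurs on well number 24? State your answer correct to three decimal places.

Y = trial on which the third success occurs; negative binomial, r=3, p=0.166667.
P(Y=24) = C(23,2) · p^3 · (1−p)^21
= 253 · 0.0046296 · 0.021737 = 0.02546

0.025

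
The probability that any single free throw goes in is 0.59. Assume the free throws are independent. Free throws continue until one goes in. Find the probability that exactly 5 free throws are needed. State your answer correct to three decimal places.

Geometric (trials to first success), p = 0.59.
P(Y = 5) = (1−p)^4 · p = 0.028258 · 0.59 = 0.01667

0.017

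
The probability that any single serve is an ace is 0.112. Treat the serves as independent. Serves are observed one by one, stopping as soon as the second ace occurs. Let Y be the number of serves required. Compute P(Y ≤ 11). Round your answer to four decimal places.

0.3537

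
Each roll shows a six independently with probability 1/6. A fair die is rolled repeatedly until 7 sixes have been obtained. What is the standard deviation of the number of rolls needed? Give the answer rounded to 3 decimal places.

Y = total rolls until the seventh success; negative binomial with r=7, p=0.166667.
SD(Y) = √[r(1−p)/p²] = √(210.00000) = 14.49138

14.491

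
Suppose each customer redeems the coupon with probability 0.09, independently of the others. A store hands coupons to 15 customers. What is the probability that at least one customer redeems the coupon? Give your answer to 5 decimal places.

P(at least one) = 1 − P(none) = 1 − (1 − 0.09)^15
= 1 − 0.2430082 = 0.7569918

0.75699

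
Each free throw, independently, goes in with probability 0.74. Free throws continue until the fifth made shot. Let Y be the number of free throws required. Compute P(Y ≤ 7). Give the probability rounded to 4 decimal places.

0.7354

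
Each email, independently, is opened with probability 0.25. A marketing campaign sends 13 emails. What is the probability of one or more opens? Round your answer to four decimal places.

P(at least one) = 1 − P(none) = 1 − (1 − 0.25)^13
= 1 − 0.023757 = 0.976243

0.9762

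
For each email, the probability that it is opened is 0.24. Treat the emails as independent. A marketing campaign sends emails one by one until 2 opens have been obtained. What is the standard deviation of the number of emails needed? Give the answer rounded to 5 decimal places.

5.13701

Y = total emails until the second success; negative binomial with r=2, p=0.24.
SD(Y) = √[r(1−p)/p²] = √(26.3888889) = 5.1370117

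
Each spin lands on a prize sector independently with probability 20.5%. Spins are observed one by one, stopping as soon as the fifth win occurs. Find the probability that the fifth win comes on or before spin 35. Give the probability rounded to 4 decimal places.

0.8719

Finishing within 35 spins ⇔ at least 5 successes in the first 35. With X ~ Binomial(35, 0.205), P(Y ≤ 35) = 1 − P(X ≤ 4).
  k=0: C(35,0)·0.205^0·0.795^35 = 0.000326
  k=1: C(35,1)·0.205^1·0.795^34 = 0.002940
  k=2: C(35,2)·0.205^2·0.795^33 = 0.012887
  k=3: C(35,3)·0.205^3·0.795^32 = 0.036553
  k=4: C(35,4)·0.205^4·0.795^31 = 0.075404
1 − 0.128109 = 0.871891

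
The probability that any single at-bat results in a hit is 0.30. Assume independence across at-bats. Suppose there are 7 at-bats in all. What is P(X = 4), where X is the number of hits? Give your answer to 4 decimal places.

X ~ Binomial(n=7, p=0.30).
P(X=4) = C(7,4) · p^4 · (1−p)^3
= 35 · 0.0081 · 0.343 = 0.097240

0.0972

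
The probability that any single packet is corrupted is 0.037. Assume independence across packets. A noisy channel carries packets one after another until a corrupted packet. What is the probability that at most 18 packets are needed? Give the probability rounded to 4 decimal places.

0.4927

Y = number of packets to the first success; geometric, p = 0.037.
P(Y ≤ 18) = 1 − (1−p)^18 = 1 − 0.507310 = 0.492690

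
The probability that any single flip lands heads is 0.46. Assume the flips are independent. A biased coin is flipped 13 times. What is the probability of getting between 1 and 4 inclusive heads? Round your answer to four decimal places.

0.2062

X ~ Binomial(13, 0.46); P(1 ≤ X ≤ 4) = Σ C(13,k) p^k (1−p)^(13−k) over k:
  k=1: C(13,1)·0.46^1·0.54^12 = 0.003676
  k=2: C(13,2)·0.46^2·0.54^11 = 0.018791
  k=3: C(13,3)·0.46^3·0.54^10 = 0.058692
  k=4: C(13,4)·0.46^4·0.54^9 = 0.124992
Total = 0.206151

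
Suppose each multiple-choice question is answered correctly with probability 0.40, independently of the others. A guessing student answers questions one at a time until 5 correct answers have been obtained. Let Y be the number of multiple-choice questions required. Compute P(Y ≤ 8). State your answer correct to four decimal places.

0.1737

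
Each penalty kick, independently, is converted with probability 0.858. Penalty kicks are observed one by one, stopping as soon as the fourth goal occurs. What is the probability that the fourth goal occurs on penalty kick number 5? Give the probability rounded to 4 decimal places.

0.3078

Y = trial on which the fourth success occurs; negative binomial, r=4, p=0.858.
P(Y=5) = C(4,3) · p^4 · (1−p)^1
= 4 · 0.54194 · 0.142 = 0.307820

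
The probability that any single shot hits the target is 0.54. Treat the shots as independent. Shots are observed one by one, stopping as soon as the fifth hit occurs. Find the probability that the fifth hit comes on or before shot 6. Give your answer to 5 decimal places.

0.15152

Finishing within 6 shots ⇔ at least 5 successes in the first 6. With X ~ Binomial(6, 0.54), P(Y ≤ 6) = 1 − P(X ≤ 4).
  k=0: C(6,0)·0.54^0·0.46^6 = 0.0094743
  k=1: C(6,1)·0.54^1·0.46^5 = 0.0667320
  k=2: C(6,2)·0.54^2·0.46^4 = 0.1958439
  k=3: C(6,3)·0.54^3·0.46^3 = 0.3065383
  k=4: C(6,4)·0.54^4·0.46^2 = 0.2698870
1 − 0.8484755 = 0.1515245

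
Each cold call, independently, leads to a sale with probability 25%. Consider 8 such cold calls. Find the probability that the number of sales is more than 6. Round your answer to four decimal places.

0.0004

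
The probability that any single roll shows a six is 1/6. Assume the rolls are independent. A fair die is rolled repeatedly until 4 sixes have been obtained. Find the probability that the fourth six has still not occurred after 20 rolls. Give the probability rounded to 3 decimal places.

0.567

Needing more than 20 rolls ⇔ fewer than 4 successes in the first 20. With X ~ Binomial(20, 0.166667), P(Y > 20) = P(X ≤ 3).
  k=0: C(20,0)·0.166667^0·0.833333^20 = 0.02608
  k=1: C(20,1)·0.166667^1·0.833333^19 = 0.10434
  k=2: C(20,2)·0.166667^2·0.833333^18 = 0.19824
  k=3: C(20,3)·0.166667^3·0.833333^17 = 0.23789
P(X ≤ 3) = 0.56655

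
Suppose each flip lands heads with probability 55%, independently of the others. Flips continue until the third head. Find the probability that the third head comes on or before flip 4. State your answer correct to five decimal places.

Finishing within 4 flips ⇔ at least 3 successes in the first 4. With X ~ Binomial(4, 0.55), P(Y ≤ 4) = 1 − P(X ≤ 2).
  k=0: C(4,0)·0.55^0·0.45^4 = 0.0410063
  k=1: C(4,1)·0.55^1·0.45^3 = 0.2004750
  k=2: C(4,2)·0.55^2·0.45^2 = 0.3675375
1 − 0.6090188 = 0.3909813

0.39098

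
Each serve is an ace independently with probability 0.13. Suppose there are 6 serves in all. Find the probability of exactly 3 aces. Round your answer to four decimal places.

0.0289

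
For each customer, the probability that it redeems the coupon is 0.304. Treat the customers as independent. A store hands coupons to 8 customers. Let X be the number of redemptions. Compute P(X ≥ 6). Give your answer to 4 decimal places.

0.0121

X ~ Binomial(8, 0.304); P(X ≥ 6) = Σ C(8,k) p^k (1−p)^(8−k) over k:
  k=6: C(8,6)·0.304^6·0.696^2 = 0.010706
  k=7: C(8,7)·0.304^7·0.696^1 = 0.001336
  k=8: C(8,8)·0.304^8·0.696^0 = 0.000073
Total = 0.012115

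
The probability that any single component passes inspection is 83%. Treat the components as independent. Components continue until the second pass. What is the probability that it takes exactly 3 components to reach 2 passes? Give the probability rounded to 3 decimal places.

0.234

Y = trial on which the second success occurs; negative binomial, r=2, p=0.83.
P(Y=3) = C(2,1) · p^2 · (1−p)^1
= 2 · 0.6889 · 0.17 = 0.23423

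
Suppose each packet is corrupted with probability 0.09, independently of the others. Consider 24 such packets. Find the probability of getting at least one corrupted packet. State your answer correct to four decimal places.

0.8960

P(at least one) = 1 − P(none) = 1 − (1 − 0.09)^24
= 1 − 0.103990 = 0.896010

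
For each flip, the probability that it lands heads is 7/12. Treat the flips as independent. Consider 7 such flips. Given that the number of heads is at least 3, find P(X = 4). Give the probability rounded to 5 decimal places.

X ~ Binomial(7, 0.583333). Want P(X=4 | X≥3) = P(X=4) / P(X≥3).
P(X=4) = C(7,4)·0.583333^4·0.416667^3 = 0.2931578
P(X≥3) = 1 − 0.0021803 − 0.0213672 − 0.0897422 = 0.8867103
Ratio = 0.2931578 / 0.8867103 = 0.3306129

0.33061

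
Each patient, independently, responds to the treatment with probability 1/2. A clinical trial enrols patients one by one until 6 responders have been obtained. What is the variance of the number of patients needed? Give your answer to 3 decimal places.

Y = total patients until the sixth success; negative binomial with r=6, p=0.50.
Var(Y) = r(1−p)/p² = 6·0.50 / 0.50² = 12.00000

12.000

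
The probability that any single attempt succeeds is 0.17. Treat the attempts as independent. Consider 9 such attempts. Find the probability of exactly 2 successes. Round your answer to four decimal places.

0.2823

X ~ Binomial(n=9, p=0.17).
P(X=2) = C(9,2) · p^2 · (1−p)^7
= 36 · 0.0289 · 0.27136 = 0.282323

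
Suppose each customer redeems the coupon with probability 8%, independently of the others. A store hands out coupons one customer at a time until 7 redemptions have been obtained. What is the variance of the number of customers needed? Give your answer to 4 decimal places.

1006.2500

Y = total customers until the seventh success; negative binomial with r=7, p=0.08.
Var(Y) = r(1−p)/p² = 7·0.92 / 0.08² = 1006.250000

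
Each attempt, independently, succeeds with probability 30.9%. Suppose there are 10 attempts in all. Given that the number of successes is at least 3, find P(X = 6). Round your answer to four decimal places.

X ~ Binomial(10, 0.309). Want P(X=6 | X≥3) = P(X=6) / P(X≥3).
P(X=6) = C(10,6)·0.309^6·0.691^4 = 0.041676
P(X≥3) = 1 − 0.024819 − 0.110984 − 0.223333 = 0.640864
Ratio = 0.041676 / 0.640864 = 0.065030

0.0650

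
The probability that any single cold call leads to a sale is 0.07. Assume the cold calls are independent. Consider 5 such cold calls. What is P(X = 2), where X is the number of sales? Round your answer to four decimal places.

X ~ Binomial(n=5, p=0.07).
P(X=2) = C(5,2) · p^2 · (1−p)^3
= 10 · 0.0049 · 0.80436 = 0.039413

0.0394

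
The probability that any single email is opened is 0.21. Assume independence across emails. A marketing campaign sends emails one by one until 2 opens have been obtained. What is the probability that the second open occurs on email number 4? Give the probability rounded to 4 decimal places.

0.0826

Y = trial on which the second success occurs; negative binomial, r=2, p=0.21.
P(Y=4) = C(3,1) · p^2 · (1−p)^2
= 3 · 0.0441 · 0.6241 = 0.082568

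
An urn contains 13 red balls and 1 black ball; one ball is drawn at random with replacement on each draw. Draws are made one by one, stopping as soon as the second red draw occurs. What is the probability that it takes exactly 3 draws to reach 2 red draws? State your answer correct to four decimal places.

0.1232

Y = trial on which the second success occurs; negative binomial, r=2, p=0.928571.
P(Y=3) = C(2,1) · p^2 · (1−p)^1
= 2 · 0.86224 · 0.071429 = 0.123178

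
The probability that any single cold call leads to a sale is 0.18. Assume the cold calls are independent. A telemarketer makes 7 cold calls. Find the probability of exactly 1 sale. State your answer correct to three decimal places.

X ~ Binomial(n=7, p=0.18).
P(X=1) = C(7,1) · p^1 · (1−p)^6
= 7 · 0.18 · 0.30401 = 0.38305

0.383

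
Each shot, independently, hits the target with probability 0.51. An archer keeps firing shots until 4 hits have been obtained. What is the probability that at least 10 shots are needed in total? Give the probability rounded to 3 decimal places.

Needing more than 9 shots ⇔ fewer than 4 successes in the first 9. With X ~ Binomial(9, 0.51), P(Y > 9) = P(X ≤ 3).
  k=0: C(9,0)·0.51^0·0.49^9 = 0.00163
  k=1: C(9,1)·0.51^1·0.49^8 = 0.01525
  k=2: C(9,2)·0.51^2·0.49^7 = 0.06351
  k=3: C(9,3)·0.51^3·0.49^6 = 0.15423
P(X ≤ 3) = 0.23462

0.235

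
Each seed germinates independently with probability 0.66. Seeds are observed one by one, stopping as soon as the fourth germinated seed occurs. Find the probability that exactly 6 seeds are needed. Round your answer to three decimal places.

Y = trial on which the fourth success occurs; negative binomial, r=4, p=0.66.
P(Y=6) = C(5,3) · p^4 · (1−p)^2
= 10 · 0.18975 · 0.1156 = 0.21935

0.219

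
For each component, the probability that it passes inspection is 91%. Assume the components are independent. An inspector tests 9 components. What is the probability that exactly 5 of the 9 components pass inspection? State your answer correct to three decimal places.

X ~ Binomial(n=9, p=0.91).
P(X=5) = C(9,5) · p^5 · (1−p)^4
= 126 · 0.62403 · 6.561e-05 = 0.00516

0.005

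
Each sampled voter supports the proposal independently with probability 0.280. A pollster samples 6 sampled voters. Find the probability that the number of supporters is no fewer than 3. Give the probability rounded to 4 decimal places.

0.2196

X ~ Binomial(6, 0.28); P(X ≥ 3) = Σ C(6,k) p^k (1−p)^(6−k) over k:
  k=3: C(6,3)·0.28^3·0.72^3 = 0.163871
  k=4: C(6,4)·0.28^4·0.72^2 = 0.047796
  k=5: C(6,5)·0.28^5·0.72^1 = 0.007435
  k=6: C(6,6)·0.28^6·0.72^0 = 0.000482
Total = 0.219583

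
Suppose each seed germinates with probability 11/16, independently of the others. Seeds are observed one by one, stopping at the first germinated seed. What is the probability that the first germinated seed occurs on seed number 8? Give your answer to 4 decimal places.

0.0002

Geometric (trials to first success), p = 0.6875.
P(Y = 8) = (1−p)^7 · p = 0.00029104 · 0.6875 = 0.000200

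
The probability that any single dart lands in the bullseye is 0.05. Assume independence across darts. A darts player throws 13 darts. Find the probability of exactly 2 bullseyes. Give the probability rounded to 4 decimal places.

X ~ Binomial(n=13, p=0.05).
P(X=2) = C(13,2) · p^2 · (1−p)^11
= 78 · 0.0025 · 0.5688 = 0.110916

0.1109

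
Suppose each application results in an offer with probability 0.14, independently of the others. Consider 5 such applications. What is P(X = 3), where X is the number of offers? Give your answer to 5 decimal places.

0.02029

X ~ Binomial(n=5, p=0.14).
P(X=3) = C(5,3) · p^3 · (1−p)^2
= 10 · 0.002744 · 0.7396 = 0.0202946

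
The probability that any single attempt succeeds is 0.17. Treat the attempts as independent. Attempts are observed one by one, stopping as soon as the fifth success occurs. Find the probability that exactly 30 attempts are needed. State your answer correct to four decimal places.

Y = trial on which the fifth success occurs; negative binomial, r=5, p=0.17.
P(Y=30) = C(29,4) · p^5 · (1−p)^25
= 23751 · 0.00014199 · 0.0094831 = 0.031980

0.0320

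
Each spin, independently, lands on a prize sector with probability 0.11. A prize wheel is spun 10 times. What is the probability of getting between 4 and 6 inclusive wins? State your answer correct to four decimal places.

0.0178

X ~ Binomial(10, 0.11); P(4 ≤ X ≤ 6) = Σ C(10,k) p^k (1−p)^(10−k) over k:
  k=4: C(10,4)·0.11^4·0.89^6 = 0.015280
  k=5: C(10,5)·0.11^5·0.89^5 = 0.002266
  k=6: C(10,6)·0.11^6·0.89^4 = 0.000233
Total = 0.017780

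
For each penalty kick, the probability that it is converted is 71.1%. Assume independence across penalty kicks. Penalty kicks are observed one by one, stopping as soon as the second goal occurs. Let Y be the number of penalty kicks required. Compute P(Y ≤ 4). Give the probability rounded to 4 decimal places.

Finishing within 4 penalty kicks ⇔ at least 2 successes in the first 4. With X ~ Binomial(4, 0.711), P(Y ≤ 4) = 1 − P(X ≤ 1).
  k=0: C(4,0)·0.711^0·0.289^4 = 0.006976
  k=1: C(4,1)·0.711^1·0.289^3 = 0.068647
1 − 0.075623 = 0.924377

0.9244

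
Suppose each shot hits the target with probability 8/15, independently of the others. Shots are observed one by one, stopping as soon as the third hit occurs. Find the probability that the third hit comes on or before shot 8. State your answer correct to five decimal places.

0.89492

Finishing within 8 shots ⇔ at least 3 successes in the first 8. With X ~ Binomial(8, 0.533333), P(Y ≤ 8) = 1 − P(X ≤ 2).
  k=0: C(8,0)·0.533333^0·0.466667^8 = 0.0022493
  k=1: C(8,1)·0.533333^1·0.466667^7 = 0.0205654
  k=2: C(8,2)·0.533333^2·0.466667^6 = 0.0822614
1 − 0.1050761 = 0.8949239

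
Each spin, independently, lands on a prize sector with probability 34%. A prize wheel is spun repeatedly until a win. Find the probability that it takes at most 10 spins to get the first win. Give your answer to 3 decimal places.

Y = number of spins to the first success; geometric, p = 0.34.
P(Y ≤ 10) = 1 − (1−p)^10 = 1 − 0.01568 = 0.98432

0.984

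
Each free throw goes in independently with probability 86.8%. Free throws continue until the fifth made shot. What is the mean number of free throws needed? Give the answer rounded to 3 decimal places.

Y = total free throws until the fifth success; negative binomial with r=5, p=0.868.
E[Y] = r / p = 5 / 0.868 = 5.76037

5.760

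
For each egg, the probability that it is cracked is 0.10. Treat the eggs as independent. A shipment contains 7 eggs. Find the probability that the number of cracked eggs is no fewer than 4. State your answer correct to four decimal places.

X ~ Binomial(7, 0.10); P(X ≥ 4) = Σ C(7,k) p^k (1−p)^(7−k) over k:
  k=4: C(7,4)·0.10^4·0.90^3 = 0.002551
  k=5: C(7,5)·0.10^5·0.90^2 = 0.000170
  k=6: C(7,6)·0.10^6·0.90^1 = 0.000006
  k=7: C(7,7)·0.10^7·0.90^0 = 0.000000
Total = 0.002728

0.0027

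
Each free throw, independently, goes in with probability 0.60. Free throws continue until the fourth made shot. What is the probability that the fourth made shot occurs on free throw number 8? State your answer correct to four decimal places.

Y = trial on which the fourth success occurs; negative binomial, r=4, p=0.60.
P(Y=8) = C(7,3) · p^4 · (1−p)^4
= 35 · 0.1296 · 0.0256 = 0.116122

0.1161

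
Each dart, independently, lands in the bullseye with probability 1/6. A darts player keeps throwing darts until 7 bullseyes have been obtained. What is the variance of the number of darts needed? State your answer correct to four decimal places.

210.0000

Y = total darts until the seventh success; negative binomial with r=7, p=0.166667.
Var(Y) = r(1−p)/p² = 7·0.833333 / 0.166667² = 210.000000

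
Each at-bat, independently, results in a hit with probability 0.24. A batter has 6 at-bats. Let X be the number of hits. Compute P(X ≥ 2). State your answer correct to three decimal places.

0.442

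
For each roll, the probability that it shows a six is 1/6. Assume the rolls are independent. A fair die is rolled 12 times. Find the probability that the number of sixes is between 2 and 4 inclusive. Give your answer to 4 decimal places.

0.5823

X ~ Binomial(12, 0.166667); P(2 ≤ X ≤ 4) = Σ C(12,k) p^k (1−p)^(12−k) over k:
  k=2: C(12,2)·0.166667^2·0.833333^10 = 0.296094
  k=3: C(12,3)·0.166667^3·0.833333^9 = 0.197396
  k=4: C(12,4)·0.166667^4·0.833333^8 = 0.088828
Total = 0.582317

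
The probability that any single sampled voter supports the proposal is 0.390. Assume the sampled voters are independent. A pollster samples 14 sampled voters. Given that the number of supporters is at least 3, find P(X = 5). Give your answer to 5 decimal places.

X ~ Binomial(14, 0.39). Want P(X=5 | X≥3) = P(X=5) / P(X≥3).
P(X=5) = C(14,5)·0.39^5·0.61^9 = 0.2112300
P(X≥3) = 1 − 0.0009877 − 0.0088406 − 0.0367391 = 0.9534326
Ratio = 0.2112300 / 0.9534326 = 0.2215469

0.22155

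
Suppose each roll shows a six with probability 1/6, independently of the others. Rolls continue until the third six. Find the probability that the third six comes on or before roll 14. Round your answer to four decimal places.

0.4205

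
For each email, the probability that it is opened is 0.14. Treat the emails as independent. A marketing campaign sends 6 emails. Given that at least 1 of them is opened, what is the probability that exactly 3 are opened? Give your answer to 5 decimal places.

X ~ Binomial(6, 0.14). Want P(X=3 | X≥1) = P(X=3) / P(X≥1).
P(X=3) = C(6,3)·0.14^3·0.86^3 = 0.0349068
P(X≥1) = 1 − 0.4045672 = 0.5954328
Ratio = 0.0349068 / 0.5954328 = 0.0586242

0.05862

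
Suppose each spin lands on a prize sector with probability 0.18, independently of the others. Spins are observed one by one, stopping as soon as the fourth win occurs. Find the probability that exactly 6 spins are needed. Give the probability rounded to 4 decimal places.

0.0071

Y = trial on which the fourth success occurs; negative binomial, r=4, p=0.18.
P(Y=6) = C(5,3) · p^4 · (1−p)^2
= 10 · 0.0010498 · 0.6724 = 0.007059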